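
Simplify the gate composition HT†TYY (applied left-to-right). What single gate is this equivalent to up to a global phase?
H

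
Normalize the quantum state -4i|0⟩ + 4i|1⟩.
-(1/√2)i|0⟩ + (1/√2)i|1⟩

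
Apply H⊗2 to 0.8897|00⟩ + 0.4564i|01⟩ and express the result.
(0.4449 + 0.2282i)|00⟩ + (0.4449 - 0.2282i)|01⟩ + (0.4449 + 0.2282i)|10⟩ + (0.4449 - 0.2282i)|11⟩

H⊗2 gives amp(|y⟩) = (1/2) Σ_x (−1)^(x·y) amp(|x⟩), where x·y is the number of positions in which both x and y have a 1.
|00⟩: (0.8897 + 0.4564i)/2 = (0.4449 + 0.2282i)
|01⟩: (0.8897 - 0.4564i)/2 = (0.4449 - 0.2282i)
|10⟩: (0.8897 + 0.4564i)/2 = (0.4449 + 0.2282i)
|11⟩: (0.8897 - 0.4564i)/2 = (0.4449 - 0.2282i)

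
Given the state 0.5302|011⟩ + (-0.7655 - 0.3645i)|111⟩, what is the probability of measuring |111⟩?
0.7189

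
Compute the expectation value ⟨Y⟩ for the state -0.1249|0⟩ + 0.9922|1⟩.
0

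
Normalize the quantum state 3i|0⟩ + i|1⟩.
0.9487i|0⟩ + 0.3162i|1⟩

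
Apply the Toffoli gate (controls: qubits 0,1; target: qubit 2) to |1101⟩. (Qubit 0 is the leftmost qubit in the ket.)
|1111⟩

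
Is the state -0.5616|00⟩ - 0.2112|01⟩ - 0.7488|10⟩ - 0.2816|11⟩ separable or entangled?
Separable

Writing the state as a|00⟩ + b|01⟩ + c|10⟩ + d|11⟩, it is a product state iff ad − bc = 0.
Here (a, b, c, d) = (-0.5616, -0.2112, -0.7488, -0.2816): ad − bc = (-0.5616)(-0.2816) − (-0.2112)(-0.7488) = 0, so the state is separable.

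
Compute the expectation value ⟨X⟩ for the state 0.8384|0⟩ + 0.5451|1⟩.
0.914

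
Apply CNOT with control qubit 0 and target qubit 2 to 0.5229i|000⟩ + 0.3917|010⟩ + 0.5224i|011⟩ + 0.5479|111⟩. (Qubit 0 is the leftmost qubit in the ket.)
0.5229i|000⟩ + 0.3917|010⟩ + 0.5224i|011⟩ + 0.5479|110⟩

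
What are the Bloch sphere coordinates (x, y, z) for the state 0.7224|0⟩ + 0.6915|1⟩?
(0.9991, 0, 0.04369)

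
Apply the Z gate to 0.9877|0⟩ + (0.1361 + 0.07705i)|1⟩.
0.9877|0⟩ + (-0.1361 - 0.07705i)|1⟩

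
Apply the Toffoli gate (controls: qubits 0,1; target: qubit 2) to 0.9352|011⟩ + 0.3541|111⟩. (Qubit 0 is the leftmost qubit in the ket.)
0.9352|011⟩ + 0.3541|110⟩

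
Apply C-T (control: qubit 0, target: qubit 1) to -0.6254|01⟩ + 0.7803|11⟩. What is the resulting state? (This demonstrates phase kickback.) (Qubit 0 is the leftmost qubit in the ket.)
-0.6254|01⟩ + (0.5518 + 0.5518i)|11⟩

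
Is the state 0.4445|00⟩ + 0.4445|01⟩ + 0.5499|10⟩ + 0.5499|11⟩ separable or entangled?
Separable

Writing the state as a|00⟩ + b|01⟩ + c|10⟩ + d|11⟩, it is a product state iff ad − bc = 0.
Here (a, b, c, d) = (0.4445, 0.4445, 0.5499, 0.5499): ad − bc = (0.4445)(0.5499) − (0.4445)(0.5499) = 0, so the state is separable.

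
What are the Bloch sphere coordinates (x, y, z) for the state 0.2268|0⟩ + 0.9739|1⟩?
(0.4418, 0, -0.897)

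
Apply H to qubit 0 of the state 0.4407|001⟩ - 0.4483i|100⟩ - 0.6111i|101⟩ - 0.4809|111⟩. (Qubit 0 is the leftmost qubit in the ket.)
-0.317i|000⟩ + (0.3116 - 0.4321i)|001⟩ - 0.34|011⟩ + 0.317i|100⟩ + (0.3116 + 0.4321i)|101⟩ + 0.34|111⟩

H on qubit 0 mixes each pair of kets that differ only in qubit 0: amplitudes (a, b) of (|…0…⟩, |…1…⟩) become ((a + b)/√2, (a − b)/√2). Kets absent from the input have amplitude 0.
(|000⟩, |100⟩): (a, b) = (0, -0.4483i) → (-0.317i, 0.317i)
(|001⟩, |101⟩): (a, b) = (0.4407, -0.6111i) → ((0.3116 - 0.4321i), (0.3116 + 0.4321i))
(|011⟩, |111⟩): (a, b) = (0, -0.4809) → (-0.34, 0.34)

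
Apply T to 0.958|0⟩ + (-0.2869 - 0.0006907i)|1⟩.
0.958|0⟩ + (-0.2024 - 0.2034i)|1⟩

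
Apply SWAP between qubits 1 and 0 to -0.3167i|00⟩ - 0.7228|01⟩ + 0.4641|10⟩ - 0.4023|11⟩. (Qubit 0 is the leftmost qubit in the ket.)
-0.3167i|00⟩ + 0.4641|01⟩ - 0.7228|10⟩ - 0.4023|11⟩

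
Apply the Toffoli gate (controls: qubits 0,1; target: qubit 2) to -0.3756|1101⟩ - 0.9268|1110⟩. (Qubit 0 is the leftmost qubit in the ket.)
-0.9268|1100⟩ - 0.3756|1111⟩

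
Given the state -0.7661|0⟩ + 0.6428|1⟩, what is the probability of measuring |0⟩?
0.5869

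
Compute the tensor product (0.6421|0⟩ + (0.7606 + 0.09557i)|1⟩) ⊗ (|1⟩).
0.6421|01⟩ + (0.7606 + 0.09557i)|11⟩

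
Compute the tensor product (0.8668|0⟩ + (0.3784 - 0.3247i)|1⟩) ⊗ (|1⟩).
0.8668|01⟩ + (0.3784 - 0.3247i)|11⟩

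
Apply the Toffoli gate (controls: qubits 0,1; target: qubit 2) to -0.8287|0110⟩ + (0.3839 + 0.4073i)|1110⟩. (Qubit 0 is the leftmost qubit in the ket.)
-0.8287|0110⟩ + (0.3839 + 0.4073i)|1100⟩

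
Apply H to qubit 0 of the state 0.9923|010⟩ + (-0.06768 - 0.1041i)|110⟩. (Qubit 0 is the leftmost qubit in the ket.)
(0.6538 - 0.07361i)|010⟩ + (0.7495 + 0.07361i)|110⟩

H on qubit 0 mixes each pair of kets that differ only in qubit 0: amplitudes (a, b) of (|…0…⟩, |…1…⟩) become ((a + b)/√2, (a − b)/√2). Kets absent from the input have amplitude 0.
(|010⟩, |110⟩): (a, b) = (0.9923, (-0.06768 - 0.1041i)) → ((0.6538 - 0.07361i), (0.7495 + 0.07361i))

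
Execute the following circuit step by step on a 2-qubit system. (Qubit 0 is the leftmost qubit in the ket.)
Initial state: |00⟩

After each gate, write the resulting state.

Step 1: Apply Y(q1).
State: i|01⟩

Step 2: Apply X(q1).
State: i|00⟩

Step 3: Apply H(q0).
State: (1/√2)i|00⟩ + (1/√2)i|10⟩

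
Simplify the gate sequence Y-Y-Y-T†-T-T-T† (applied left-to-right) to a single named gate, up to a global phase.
Y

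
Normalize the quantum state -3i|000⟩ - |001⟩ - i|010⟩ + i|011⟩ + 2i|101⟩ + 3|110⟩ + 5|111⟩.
-0.4243i|000⟩ - 0.1414|001⟩ - 0.1414i|010⟩ + 0.1414i|011⟩ + 0.2828i|101⟩ + 0.4243|110⟩ + 1/√2|111⟩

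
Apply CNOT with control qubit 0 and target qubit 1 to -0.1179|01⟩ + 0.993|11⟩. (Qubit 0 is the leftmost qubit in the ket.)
-0.1179|01⟩ + 0.993|10⟩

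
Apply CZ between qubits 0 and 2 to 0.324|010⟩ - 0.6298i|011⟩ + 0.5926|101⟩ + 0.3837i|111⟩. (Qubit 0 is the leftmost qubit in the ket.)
0.324|010⟩ - 0.6298i|011⟩ - 0.5926|101⟩ - 0.3837i|111⟩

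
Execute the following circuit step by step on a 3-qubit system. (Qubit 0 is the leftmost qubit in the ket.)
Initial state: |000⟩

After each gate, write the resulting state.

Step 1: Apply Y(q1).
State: i|010⟩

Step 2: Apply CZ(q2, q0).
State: i|010⟩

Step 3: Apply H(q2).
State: (1/√2)i|010⟩ + (1/√2)i|011⟩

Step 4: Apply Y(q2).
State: 1/√2|010⟩ - 1/√2|011⟩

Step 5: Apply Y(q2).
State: (1/√2)i|010⟩ + (1/√2)i|011⟩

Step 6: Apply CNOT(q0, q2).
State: (1/√2)i|010⟩ + (1/√2)i|011⟩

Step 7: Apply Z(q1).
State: -(1/√2)i|010⟩ - (1/√2)i|011⟩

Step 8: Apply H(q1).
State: -(1/2)i|000⟩ - (1/2)i|001⟩ + (1/2)i|010⟩ + (1/2)i|011⟩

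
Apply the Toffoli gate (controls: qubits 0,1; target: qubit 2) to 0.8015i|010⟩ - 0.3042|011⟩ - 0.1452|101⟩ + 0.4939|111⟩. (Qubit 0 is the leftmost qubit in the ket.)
0.8015i|010⟩ - 0.3042|011⟩ - 0.1452|101⟩ + 0.4939|110⟩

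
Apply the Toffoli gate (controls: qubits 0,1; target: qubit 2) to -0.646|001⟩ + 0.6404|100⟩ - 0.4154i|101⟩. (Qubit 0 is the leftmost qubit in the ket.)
-0.646|001⟩ + 0.6404|100⟩ - 0.4154i|101⟩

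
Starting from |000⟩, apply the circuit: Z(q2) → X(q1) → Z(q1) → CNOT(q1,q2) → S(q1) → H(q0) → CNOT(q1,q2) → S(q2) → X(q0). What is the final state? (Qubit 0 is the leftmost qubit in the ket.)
-(1/√2)i|010⟩ - (1/√2)i|110⟩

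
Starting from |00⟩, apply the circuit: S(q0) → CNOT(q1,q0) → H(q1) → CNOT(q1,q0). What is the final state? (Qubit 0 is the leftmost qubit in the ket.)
1/√2|00⟩ + 1/√2|11⟩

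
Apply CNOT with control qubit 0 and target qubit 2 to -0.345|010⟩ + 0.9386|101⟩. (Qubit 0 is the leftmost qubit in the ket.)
-0.345|010⟩ + 0.9386|100⟩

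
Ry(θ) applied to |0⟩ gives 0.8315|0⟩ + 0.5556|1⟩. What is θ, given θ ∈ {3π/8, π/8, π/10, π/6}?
3π/8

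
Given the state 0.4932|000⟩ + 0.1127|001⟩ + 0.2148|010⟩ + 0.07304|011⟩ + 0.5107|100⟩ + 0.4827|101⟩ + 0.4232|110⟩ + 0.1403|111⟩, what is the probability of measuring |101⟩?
0.233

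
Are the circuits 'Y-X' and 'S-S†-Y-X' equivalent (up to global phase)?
Yes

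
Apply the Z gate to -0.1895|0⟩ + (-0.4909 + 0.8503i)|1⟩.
-0.1895|0⟩ + (0.4909 - 0.8503i)|1⟩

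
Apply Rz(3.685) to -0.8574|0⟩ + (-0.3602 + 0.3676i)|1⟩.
(0.2301 + 0.8259i)|0⟩ + (-0.2574 - 0.4456i)|1⟩

Rz(3.685) = [[e^(−iθ/2), 0], [0, e^(iθ/2)]] with e^(±iθ/2) = cos(θ/2) ± i·sin(θ/2); θ = 3.685, cos(θ/2) ≈ -0.268373, sin(θ/2) ≈ 0.963315.
With a = amp(|0⟩) = -0.8574 and b = amp(|1⟩) = (-0.3602 + 0.3676i):
new amp(|0⟩) = (-0.268373 - 0.963315i)·a = (0.2301 + 0.8259i)
new amp(|1⟩) = (-0.268373 + 0.963315i)·b = (-0.2574 - 0.4456i)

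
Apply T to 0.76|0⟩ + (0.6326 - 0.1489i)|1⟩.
0.76|0⟩ + (0.5526 + 0.342i)|1⟩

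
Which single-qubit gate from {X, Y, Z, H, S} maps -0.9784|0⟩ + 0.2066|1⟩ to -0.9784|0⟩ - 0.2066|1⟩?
Z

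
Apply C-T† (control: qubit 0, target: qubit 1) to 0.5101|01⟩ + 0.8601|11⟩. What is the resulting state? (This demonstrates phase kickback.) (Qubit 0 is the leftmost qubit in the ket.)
0.5101|01⟩ + (0.6082 - 0.6082i)|11⟩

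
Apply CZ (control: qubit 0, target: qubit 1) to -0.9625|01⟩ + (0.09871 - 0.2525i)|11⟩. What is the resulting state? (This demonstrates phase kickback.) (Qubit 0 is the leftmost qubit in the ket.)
-0.9625|01⟩ + (-0.09871 + 0.2525i)|11⟩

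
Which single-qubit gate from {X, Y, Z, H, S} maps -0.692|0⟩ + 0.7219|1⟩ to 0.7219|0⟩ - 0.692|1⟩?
X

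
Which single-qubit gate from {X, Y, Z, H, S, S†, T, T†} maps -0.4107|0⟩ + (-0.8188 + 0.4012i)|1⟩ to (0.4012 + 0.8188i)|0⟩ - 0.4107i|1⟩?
Y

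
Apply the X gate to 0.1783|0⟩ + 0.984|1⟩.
0.984|0⟩ + 0.1783|1⟩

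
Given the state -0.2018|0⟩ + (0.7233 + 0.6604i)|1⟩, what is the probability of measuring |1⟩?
0.9593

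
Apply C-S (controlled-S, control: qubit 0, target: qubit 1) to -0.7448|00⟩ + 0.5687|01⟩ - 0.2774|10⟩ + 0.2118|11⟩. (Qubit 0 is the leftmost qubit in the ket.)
-0.7448|00⟩ + 0.5687|01⟩ - 0.2774|10⟩ + 0.2118i|11⟩

C-S leaves the control-|0⟩ kets |00⟩, |01⟩ unchanged and applies S to qubit 1 on the control-|1⟩ pair (|10⟩, |11⟩).
S = [[1, 0], [0, i]].
With a = amp(|10⟩) = -0.2774 and b = amp(|11⟩) = 0.2118:
new amp(|10⟩) = (1)·a = -0.2774
new amp(|11⟩) = (i)·b = 0.2118i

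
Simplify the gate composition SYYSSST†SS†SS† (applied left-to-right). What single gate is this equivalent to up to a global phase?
T†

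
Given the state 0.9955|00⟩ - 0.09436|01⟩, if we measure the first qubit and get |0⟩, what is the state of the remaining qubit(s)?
0.9955|0⟩ - 0.09436|1⟩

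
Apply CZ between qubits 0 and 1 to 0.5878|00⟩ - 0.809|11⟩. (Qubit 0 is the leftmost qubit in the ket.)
0.5878|00⟩ + 0.809|11⟩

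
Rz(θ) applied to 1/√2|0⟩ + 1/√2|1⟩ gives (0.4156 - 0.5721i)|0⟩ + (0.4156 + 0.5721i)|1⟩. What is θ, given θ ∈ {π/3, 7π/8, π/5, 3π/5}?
3π/5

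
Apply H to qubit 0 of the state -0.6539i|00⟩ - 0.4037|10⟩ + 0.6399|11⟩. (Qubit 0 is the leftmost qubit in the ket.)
(-0.2855 - 0.4624i)|00⟩ + 0.4525|01⟩ + (0.2855 - 0.4624i)|10⟩ - 0.4525|11⟩

H on qubit 0 mixes each pair of kets that differ only in qubit 0: amplitudes (a, b) of (|…0…⟩, |…1…⟩) become ((a + b)/√2, (a − b)/√2). Kets absent from the input have amplitude 0.
(|00⟩, |10⟩): (a, b) = (-0.6539i, -0.4037) → ((-0.2855 - 0.4624i), (0.2855 - 0.4624i))
(|01⟩, |11⟩): (a, b) = (0, 0.6399) → (0.4525, -0.4525)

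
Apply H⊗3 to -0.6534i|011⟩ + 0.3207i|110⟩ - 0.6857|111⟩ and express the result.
(-0.2424 - 0.1176i)|000⟩ + (0.2424 + 0.3444i)|001⟩ + (0.2424 + 0.1176i)|010⟩ + (-0.2424 - 0.3444i)|011⟩ + (0.2424 - 0.3444i)|100⟩ + (-0.2424 + 0.1176i)|101⟩ + (-0.2424 + 0.3444i)|110⟩ + (0.2424 - 0.1176i)|111⟩

H⊗3 gives amp(|y⟩) = (1/2√2) Σ_x (−1)^(x·y) amp(|x⟩), where x·y is the number of positions in which both x and y have a 1.
|000⟩: (-0.6534i + 0.3207i - 0.6857)/(2√2) = (-0.2424 - 0.1176i)
|001⟩: (0.6534i + 0.3207i + 0.6857)/(2√2) = (0.2424 + 0.3444i)
|010⟩: (0.6534i - 0.3207i + 0.6857)/(2√2) = (0.2424 + 0.1176i)
|011⟩: (-0.6534i - 0.3207i - 0.6857)/(2√2) = (-0.2424 - 0.3444i)
|100⟩: (-0.6534i - 0.3207i + 0.6857)/(2√2) = (0.2424 - 0.3444i)
|101⟩: (0.6534i - 0.3207i - 0.6857)/(2√2) = (-0.2424 + 0.1176i)
|110⟩: (0.6534i + 0.3207i - 0.6857)/(2√2) = (-0.2424 + 0.3444i)
|111⟩: (-0.6534i + 0.3207i + 0.6857)/(2√2) = (0.2424 - 0.1176i)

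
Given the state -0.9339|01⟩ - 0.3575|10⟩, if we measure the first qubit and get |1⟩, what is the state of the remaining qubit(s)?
-|0⟩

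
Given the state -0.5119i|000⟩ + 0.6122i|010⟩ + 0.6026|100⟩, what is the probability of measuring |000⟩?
0.262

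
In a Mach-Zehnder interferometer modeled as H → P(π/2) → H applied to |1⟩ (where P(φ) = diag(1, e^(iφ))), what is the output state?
(1/2 - (1/2)i)|0⟩ + (1/2 + (1/2)i)|1⟩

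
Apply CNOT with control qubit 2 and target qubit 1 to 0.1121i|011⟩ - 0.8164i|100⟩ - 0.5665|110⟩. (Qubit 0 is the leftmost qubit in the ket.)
0.1121i|001⟩ - 0.8164i|100⟩ - 0.5665|110⟩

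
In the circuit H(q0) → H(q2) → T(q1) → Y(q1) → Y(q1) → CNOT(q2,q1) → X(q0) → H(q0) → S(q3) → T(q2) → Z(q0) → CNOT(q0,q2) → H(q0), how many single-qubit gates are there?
11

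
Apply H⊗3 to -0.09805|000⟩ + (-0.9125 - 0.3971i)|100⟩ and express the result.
(-0.3573 - 0.1404i)|000⟩ + (-0.3573 - 0.1404i)|001⟩ + (-0.3573 - 0.1404i)|010⟩ + (-0.3573 - 0.1404i)|011⟩ + (0.288 + 0.1404i)|100⟩ + (0.288 + 0.1404i)|101⟩ + (0.288 + 0.1404i)|110⟩ + (0.288 + 0.1404i)|111⟩

H⊗3 gives amp(|y⟩) = (1/2√2) Σ_x (−1)^(x·y) amp(|x⟩), where x·y is the number of positions in which both x and y have a 1.
|000⟩: (-0.09805 + (-0.9125 - 0.3971i))/(2√2) = (-0.3573 - 0.1404i)
|001⟩: (-0.09805 + (-0.9125 - 0.3971i))/(2√2) = (-0.3573 - 0.1404i)
|010⟩: (-0.09805 + (-0.9125 - 0.3971i))/(2√2) = (-0.3573 - 0.1404i)
|011⟩: (-0.09805 + (-0.9125 - 0.3971i))/(2√2) = (-0.3573 - 0.1404i)
|100⟩: (-0.09805 - (-0.9125 - 0.3971i))/(2√2) = (0.288 + 0.1404i)
|101⟩: (-0.09805 - (-0.9125 - 0.3971i))/(2√2) = (0.288 + 0.1404i)
|110⟩: (-0.09805 - (-0.9125 - 0.3971i))/(2√2) = (0.288 + 0.1404i)
|111⟩: (-0.09805 - (-0.9125 - 0.3971i))/(2√2) = (0.288 + 0.1404i)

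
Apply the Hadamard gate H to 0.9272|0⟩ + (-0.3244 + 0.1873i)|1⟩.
(0.4262 + 0.1324i)|0⟩ + (0.885 - 0.1324i)|1⟩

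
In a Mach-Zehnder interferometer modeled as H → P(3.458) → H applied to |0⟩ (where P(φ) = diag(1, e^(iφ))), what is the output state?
(0.02482 - 0.1556i)|0⟩ + (0.9752 + 0.1556i)|1⟩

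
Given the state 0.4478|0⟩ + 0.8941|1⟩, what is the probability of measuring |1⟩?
0.7994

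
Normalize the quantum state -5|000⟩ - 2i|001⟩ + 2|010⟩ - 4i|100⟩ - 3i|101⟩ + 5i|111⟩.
-0.5488|000⟩ - 0.2195i|001⟩ + 0.2195|010⟩ - 0.4391i|100⟩ - 0.3293i|101⟩ + 0.5488i|111⟩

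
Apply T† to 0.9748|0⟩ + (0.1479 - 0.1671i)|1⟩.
0.9748|0⟩ + (-0.01358 - 0.2227i)|1⟩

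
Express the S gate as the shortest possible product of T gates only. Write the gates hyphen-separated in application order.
T-T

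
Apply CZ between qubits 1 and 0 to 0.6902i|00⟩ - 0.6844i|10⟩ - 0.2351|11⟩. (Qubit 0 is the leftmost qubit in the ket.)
0.6902i|00⟩ - 0.6844i|10⟩ + 0.2351|11⟩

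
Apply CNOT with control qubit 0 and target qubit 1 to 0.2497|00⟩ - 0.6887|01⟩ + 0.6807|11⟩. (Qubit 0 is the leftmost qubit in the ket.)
0.2497|00⟩ - 0.6887|01⟩ + 0.6807|10⟩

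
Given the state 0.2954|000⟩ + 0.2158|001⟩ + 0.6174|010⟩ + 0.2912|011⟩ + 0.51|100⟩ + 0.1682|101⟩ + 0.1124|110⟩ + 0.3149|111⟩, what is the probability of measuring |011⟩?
0.0848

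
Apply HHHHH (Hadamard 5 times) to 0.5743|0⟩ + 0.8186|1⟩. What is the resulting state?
0.9849|0⟩ - 0.1727|1⟩

H² = I, so H^5 = H: a single Hadamard. With (a, b) = (0.5743, 0.8186), H gives ((a + b)/√2, (a − b)/√2) = (0.9849, -0.1727).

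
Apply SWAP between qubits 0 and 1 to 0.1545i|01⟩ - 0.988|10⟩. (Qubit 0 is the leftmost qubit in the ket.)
-0.988|01⟩ + 0.1545i|10⟩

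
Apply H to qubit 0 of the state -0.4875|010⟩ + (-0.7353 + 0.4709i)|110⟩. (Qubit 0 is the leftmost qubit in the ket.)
(-0.8647 + 0.333i)|010⟩ + (0.1752 - 0.333i)|110⟩

H on qubit 0 mixes each pair of kets that differ only in qubit 0: amplitudes (a, b) of (|…0…⟩, |…1…⟩) become ((a + b)/√2, (a − b)/√2). Kets absent from the input have amplitude 0.
(|010⟩, |110⟩): (a, b) = (-0.4875, (-0.7353 + 0.4709i)) → ((-0.8647 + 0.333i), (0.1752 - 0.333i))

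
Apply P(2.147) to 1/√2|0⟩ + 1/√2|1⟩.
1/√2|0⟩ + (-0.3853 + 0.5929i)|1⟩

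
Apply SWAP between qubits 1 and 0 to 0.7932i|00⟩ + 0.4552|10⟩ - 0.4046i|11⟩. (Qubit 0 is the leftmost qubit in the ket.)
0.7932i|00⟩ + 0.4552|01⟩ - 0.4046i|11⟩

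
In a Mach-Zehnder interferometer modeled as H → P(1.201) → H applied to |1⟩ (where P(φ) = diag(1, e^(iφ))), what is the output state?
(0.3193 - 0.4662i)|0⟩ + (0.6807 + 0.4662i)|1⟩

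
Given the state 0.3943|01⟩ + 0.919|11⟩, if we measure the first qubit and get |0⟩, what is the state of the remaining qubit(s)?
|1⟩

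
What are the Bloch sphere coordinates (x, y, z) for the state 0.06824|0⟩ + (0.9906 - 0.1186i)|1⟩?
(0.1352, -0.01619, -0.9907)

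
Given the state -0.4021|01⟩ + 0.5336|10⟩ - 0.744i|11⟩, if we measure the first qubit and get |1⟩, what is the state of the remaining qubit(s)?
0.5828|0⟩ - 0.8126i|1⟩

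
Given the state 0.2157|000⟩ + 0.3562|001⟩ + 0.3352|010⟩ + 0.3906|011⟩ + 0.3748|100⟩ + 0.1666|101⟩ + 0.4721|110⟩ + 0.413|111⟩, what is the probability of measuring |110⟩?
0.2229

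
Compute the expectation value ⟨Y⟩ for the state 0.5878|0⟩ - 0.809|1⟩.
0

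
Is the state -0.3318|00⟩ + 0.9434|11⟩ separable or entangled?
Entangled

Writing the state as a|00⟩ + b|01⟩ + c|10⟩ + d|11⟩, it is a product state iff ad − bc = 0.
Here (a, b, c, d) = (-0.3318, 0, 0, 0.9434): ad − bc = (-0.3318)(0.9434) − (0)(0) = -0.313 ≠ 0, so the state is entangled.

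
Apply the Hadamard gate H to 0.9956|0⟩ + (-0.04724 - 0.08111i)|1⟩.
(0.6706 - 0.05735i)|0⟩ + (0.7374 + 0.05735i)|1⟩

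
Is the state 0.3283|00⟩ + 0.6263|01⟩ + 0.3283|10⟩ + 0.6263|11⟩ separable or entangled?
Separable

Writing the state as a|00⟩ + b|01⟩ + c|10⟩ + d|11⟩, it is a product state iff ad − bc = 0.
Here (a, b, c, d) = (0.3283, 0.6263, 0.3283, 0.6263): ad − bc = (0.3283)(0.6263) − (0.6263)(0.3283) = 0, so the state is separable.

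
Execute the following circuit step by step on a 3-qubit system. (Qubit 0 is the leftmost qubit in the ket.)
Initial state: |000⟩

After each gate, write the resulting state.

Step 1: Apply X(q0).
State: |100⟩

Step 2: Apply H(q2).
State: 1/√2|100⟩ + 1/√2|101⟩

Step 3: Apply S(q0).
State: (1/√2)i|100⟩ + (1/√2)i|101⟩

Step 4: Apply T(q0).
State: (-1/2 + (1/2)i)|100⟩ + (-1/2 + (1/2)i)|101⟩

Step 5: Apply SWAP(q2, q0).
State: (-1/2 + (1/2)i)|001⟩ + (-1/2 + (1/2)i)|101⟩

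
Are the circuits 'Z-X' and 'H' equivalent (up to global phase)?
No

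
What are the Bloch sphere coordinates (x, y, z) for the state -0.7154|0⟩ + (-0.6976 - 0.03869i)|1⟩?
(0.9981, 0.05536, 0.02365)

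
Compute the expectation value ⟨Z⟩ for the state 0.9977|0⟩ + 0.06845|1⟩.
0.9907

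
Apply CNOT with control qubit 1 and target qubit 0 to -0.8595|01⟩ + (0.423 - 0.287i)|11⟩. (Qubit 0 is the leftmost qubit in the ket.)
(0.423 - 0.287i)|01⟩ - 0.8595|11⟩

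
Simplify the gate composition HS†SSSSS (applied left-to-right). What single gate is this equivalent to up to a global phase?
H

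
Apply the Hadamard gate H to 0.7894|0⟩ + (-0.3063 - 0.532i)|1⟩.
(0.3416 - 0.3762i)|0⟩ + (0.7748 + 0.3762i)|1⟩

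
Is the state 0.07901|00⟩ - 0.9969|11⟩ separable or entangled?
Entangled

Writing the state as a|00⟩ + b|01⟩ + c|10⟩ + d|11⟩, it is a product state iff ad − bc = 0.
Here (a, b, c, d) = (0.07901, 0, 0, -0.9969): ad − bc = (0.07901)(-0.9969) − (0)(0) = -0.07877 ≠ 0, so the state is entangled.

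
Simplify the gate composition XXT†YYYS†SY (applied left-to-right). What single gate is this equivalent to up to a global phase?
T†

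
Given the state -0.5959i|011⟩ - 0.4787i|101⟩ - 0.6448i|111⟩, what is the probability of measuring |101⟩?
0.2292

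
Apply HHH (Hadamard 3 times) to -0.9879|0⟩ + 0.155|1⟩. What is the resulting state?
-0.5889|0⟩ - 0.8082|1⟩

H² = I, so H^3 = H: a single Hadamard. With (a, b) = (-0.9879, 0.155), H gives ((a + b)/√2, (a − b)/√2) = (-0.5889, -0.8082).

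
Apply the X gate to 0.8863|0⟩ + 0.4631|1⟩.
0.4631|0⟩ + 0.8863|1⟩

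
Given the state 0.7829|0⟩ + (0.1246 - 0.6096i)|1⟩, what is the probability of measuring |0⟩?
0.6129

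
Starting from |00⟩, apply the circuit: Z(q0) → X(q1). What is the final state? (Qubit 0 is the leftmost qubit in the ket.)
|01⟩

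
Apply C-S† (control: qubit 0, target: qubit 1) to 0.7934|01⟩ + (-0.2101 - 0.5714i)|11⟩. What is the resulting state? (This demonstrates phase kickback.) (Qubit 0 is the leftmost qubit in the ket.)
0.7934|01⟩ + (-0.5714 + 0.2101i)|11⟩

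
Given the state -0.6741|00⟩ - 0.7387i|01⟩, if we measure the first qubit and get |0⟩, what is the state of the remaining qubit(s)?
-0.6741|0⟩ - 0.7387i|1⟩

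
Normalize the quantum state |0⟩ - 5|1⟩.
0.1961|0⟩ - 0.9806|1⟩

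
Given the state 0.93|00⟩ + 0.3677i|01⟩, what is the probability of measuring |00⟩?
0.8649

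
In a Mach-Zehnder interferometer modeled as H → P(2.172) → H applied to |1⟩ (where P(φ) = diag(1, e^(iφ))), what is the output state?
(0.7828 - 0.4123i)|0⟩ + (0.2172 + 0.4123i)|1⟩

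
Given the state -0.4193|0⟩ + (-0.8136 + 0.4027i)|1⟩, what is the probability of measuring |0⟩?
0.1758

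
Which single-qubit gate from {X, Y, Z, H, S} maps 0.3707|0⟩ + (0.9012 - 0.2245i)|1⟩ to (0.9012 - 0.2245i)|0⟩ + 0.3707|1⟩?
X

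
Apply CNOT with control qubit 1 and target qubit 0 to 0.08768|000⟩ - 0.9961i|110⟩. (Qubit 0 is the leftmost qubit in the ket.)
0.08768|000⟩ - 0.9961i|010⟩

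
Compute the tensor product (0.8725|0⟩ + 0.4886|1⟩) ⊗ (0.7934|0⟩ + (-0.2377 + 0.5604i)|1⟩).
0.6922|00⟩ + (-0.2074 + 0.4889i)|01⟩ + 0.3877|10⟩ + (-0.1161 + 0.2738i)|11⟩

amp(|b₁b₂…⟩) = product of the factor amplitudes for bits b₁, b₂, …; only kets whose every factor amplitude is nonzero survive.
|00⟩: (0.8725)(0.7934) = 0.6922
|01⟩: (0.8725)(-0.2377 + 0.5604i) = (-0.2074 + 0.4889i)
|10⟩: (0.4886)(0.7934) = 0.3877
|11⟩: (0.4886)(-0.2377 + 0.5604i) = (-0.1161 + 0.2738i)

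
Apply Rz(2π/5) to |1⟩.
(0.809 + 0.5878i)|1⟩

Rz(2π/5) = [[e^(−iθ/2), 0], [0, e^(iθ/2)]] with e^(±iθ/2) = cos(θ/2) ± i·sin(θ/2); θ = 2π/5, cos(θ/2) ≈ 0.809017, sin(θ/2) ≈ 0.587785.
With a = amp(|0⟩) = 0 and b = amp(|1⟩) = 1:
new amp(|0⟩) = (0.809017 - 0.587785i)·a = 0
new amp(|1⟩) = (0.809017 + 0.587785i)·b = (0.809 + 0.5878i)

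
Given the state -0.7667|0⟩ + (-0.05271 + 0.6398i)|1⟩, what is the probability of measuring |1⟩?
0.4121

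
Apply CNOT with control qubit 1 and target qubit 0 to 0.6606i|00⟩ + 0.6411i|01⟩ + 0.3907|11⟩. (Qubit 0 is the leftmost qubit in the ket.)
0.6606i|00⟩ + 0.3907|01⟩ + 0.6411i|11⟩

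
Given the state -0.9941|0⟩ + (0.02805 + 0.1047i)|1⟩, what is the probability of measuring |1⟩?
0.01175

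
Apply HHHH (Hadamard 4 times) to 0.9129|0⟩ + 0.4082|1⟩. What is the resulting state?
0.9129|0⟩ + 0.4082|1⟩

H² = I, so an even number of Hadamards cancels: H^4 = I and the state is unchanged.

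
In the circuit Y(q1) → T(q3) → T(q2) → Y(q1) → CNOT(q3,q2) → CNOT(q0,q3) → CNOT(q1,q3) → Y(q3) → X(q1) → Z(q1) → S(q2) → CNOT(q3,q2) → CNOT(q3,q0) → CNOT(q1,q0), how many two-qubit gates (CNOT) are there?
6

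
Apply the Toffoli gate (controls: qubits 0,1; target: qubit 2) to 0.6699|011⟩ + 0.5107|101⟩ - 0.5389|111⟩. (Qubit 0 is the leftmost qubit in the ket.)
0.6699|011⟩ + 0.5107|101⟩ - 0.5389|110⟩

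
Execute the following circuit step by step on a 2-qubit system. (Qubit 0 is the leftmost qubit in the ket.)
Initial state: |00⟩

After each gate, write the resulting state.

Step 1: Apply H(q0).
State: 1/√2|00⟩ + 1/√2|10⟩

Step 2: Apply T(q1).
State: 1/√2|00⟩ + 1/√2|10⟩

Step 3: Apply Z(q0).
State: 1/√2|00⟩ - 1/√2|10⟩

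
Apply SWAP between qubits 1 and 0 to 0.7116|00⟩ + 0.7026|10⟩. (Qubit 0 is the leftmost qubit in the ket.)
0.7116|00⟩ + 0.7026|01⟩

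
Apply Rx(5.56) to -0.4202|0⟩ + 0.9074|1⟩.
(0.393 - 0.321i)|0⟩ + (-0.8487 + 0.1487i)|1⟩

Rx(5.56) = [[cos(θ/2), −i·sin(θ/2)], [−i·sin(θ/2), cos(θ/2)]]; θ = 5.56, cos(θ/2) ≈ -0.935335, sin(θ/2) ≈ 0.353764.
With a = amp(|0⟩) = -0.4202 and b = amp(|1⟩) = 0.9074:
new amp(|0⟩) = (-0.935335)·a + (-0.353764i)·b = (0.393 - 0.321i)
new amp(|1⟩) = (-0.353764i)·a + (-0.935335)·b = (-0.8487 + 0.1487i)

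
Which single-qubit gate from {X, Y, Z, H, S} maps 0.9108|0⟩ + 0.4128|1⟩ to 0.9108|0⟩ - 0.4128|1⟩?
Z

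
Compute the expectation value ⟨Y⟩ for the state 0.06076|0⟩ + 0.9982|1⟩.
0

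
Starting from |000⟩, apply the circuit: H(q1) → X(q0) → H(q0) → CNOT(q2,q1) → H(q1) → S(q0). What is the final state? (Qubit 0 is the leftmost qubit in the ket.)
1/√2|000⟩ - (1/√2)i|100⟩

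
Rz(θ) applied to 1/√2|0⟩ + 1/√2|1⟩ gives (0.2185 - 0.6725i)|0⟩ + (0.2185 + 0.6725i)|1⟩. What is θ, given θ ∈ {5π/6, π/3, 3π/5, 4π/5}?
4π/5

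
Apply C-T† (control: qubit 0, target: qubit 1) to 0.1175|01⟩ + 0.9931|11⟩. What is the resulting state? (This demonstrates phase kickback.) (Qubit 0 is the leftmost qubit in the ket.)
0.1175|01⟩ + (0.7022 - 0.7022i)|11⟩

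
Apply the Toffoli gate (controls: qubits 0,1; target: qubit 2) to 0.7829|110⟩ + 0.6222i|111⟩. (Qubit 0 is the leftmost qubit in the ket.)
0.6222i|110⟩ + 0.7829|111⟩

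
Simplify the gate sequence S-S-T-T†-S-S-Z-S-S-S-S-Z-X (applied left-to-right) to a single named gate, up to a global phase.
X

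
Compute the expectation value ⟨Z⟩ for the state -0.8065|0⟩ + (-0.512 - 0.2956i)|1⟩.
0.3009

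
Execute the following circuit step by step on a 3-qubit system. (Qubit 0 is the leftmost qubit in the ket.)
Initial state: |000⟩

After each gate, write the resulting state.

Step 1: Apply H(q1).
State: 1/√2|000⟩ + 1/√2|010⟩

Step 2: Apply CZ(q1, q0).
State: 1/√2|000⟩ + 1/√2|010⟩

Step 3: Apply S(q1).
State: 1/√2|000⟩ + (1/√2)i|010⟩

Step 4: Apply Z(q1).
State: 1/√2|000⟩ - (1/√2)i|010⟩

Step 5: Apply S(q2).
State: 1/√2|000⟩ - (1/√2)i|010⟩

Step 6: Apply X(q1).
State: -(1/√2)i|000⟩ + 1/√2|010⟩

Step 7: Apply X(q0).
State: -(1/√2)i|100⟩ + 1/√2|110⟩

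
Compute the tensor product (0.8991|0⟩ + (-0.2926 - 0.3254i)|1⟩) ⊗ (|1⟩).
0.8991|01⟩ + (-0.2926 - 0.3254i)|11⟩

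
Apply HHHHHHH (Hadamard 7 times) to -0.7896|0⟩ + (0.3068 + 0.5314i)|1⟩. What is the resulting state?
(-0.3414 + 0.3758i)|0⟩ + (-0.7753 - 0.3758i)|1⟩

H² = I, so H^7 = H: a single Hadamard. With (a, b) = (-0.7896, (0.3068 + 0.5314i)), H gives ((a + b)/√2, (a − b)/√2) = ((-0.3414 + 0.3758i), (-0.7753 - 0.3758i)).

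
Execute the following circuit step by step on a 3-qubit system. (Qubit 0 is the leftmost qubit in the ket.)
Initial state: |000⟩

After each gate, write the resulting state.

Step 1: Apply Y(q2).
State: i|001⟩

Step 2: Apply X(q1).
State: i|011⟩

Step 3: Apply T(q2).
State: (-1/√2 + (1/√2)i)|011⟩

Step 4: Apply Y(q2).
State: (1/√2 + (1/√2)i)|010⟩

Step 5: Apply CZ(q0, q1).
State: (1/√2 + (1/√2)i)|010⟩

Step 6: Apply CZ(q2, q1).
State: (1/√2 + (1/√2)i)|010⟩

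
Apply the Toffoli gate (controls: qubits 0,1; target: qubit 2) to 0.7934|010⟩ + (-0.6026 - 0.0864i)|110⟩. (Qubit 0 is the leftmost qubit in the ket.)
0.7934|010⟩ + (-0.6026 - 0.0864i)|111⟩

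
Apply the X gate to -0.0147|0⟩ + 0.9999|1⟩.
0.9999|0⟩ - 0.0147|1⟩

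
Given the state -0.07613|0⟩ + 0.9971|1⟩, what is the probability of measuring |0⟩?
0.005796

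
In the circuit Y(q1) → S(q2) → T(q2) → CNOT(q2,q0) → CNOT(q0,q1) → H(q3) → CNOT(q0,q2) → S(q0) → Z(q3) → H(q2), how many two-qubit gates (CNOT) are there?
3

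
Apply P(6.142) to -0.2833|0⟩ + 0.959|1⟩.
-0.2833|0⟩ + (0.9495 - 0.1349i)|1⟩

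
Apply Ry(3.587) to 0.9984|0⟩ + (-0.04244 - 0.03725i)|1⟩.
(-0.1791 + 0.03633i)|0⟩ + (0.9831 + 0.008227i)|1⟩

Ry(3.587) = [[cos(θ/2), −sin(θ/2)], [sin(θ/2), cos(θ/2)]]; θ = 3.587, cos(θ/2) ≈ -0.220867, sin(θ/2) ≈ 0.975304.
With a = amp(|0⟩) = 0.9984 and b = amp(|1⟩) = (-0.04244 - 0.03725i):
new amp(|0⟩) = (-0.220867)·a + (-0.975304)·b = (-0.1791 + 0.03633i)
new amp(|1⟩) = (0.975304)·a + (-0.220867)·b = (0.9831 + 0.008227i)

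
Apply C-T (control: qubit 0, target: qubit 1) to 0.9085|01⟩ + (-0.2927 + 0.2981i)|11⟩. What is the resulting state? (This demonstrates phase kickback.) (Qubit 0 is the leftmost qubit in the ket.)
0.9085|01⟩ + (-0.4178 + 0.003818i)|11⟩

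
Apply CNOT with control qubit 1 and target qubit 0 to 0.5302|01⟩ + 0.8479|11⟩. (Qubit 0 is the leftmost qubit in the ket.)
0.8479|01⟩ + 0.5302|11⟩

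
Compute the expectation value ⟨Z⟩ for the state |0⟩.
1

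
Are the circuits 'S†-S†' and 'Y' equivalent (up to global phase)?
No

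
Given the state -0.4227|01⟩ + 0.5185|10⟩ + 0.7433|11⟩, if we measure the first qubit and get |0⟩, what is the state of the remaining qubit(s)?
-|1⟩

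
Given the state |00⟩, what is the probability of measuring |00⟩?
1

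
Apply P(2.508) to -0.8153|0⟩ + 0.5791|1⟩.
-0.8153|0⟩ + (-0.4667 + 0.3429i)|1⟩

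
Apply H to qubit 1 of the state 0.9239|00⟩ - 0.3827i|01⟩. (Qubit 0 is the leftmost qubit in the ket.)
(0.6533 - 0.2706i)|00⟩ + (0.6533 + 0.2706i)|01⟩

H on qubit 1 mixes each pair of kets that differ only in qubit 1: amplitudes (a, b) of (|…0…⟩, |…1…⟩) become ((a + b)/√2, (a − b)/√2). Kets absent from the input have amplitude 0.
(|00⟩, |01⟩): (a, b) = (0.9239, -0.3827i) → ((0.6533 - 0.2706i), (0.6533 + 0.2706i))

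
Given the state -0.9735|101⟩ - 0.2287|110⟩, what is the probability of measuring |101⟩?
0.9477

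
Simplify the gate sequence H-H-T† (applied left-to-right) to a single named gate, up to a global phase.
T†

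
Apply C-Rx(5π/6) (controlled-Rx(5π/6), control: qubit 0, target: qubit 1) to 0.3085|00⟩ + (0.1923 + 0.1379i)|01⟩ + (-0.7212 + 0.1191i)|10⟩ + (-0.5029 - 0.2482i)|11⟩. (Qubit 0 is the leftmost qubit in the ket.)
0.3085|00⟩ + (0.1923 + 0.1379i)|01⟩ + (-0.4264 + 0.5166i)|10⟩ + (-0.01512 + 0.6324i)|11⟩

C-Rx(5π/6) leaves the control-|0⟩ kets |00⟩, |01⟩ unchanged and applies Rx(5π/6) to qubit 1 on the control-|1⟩ pair (|10⟩, |11⟩).
Rx(5π/6) = [[cos(θ/2), −i·sin(θ/2)], [−i·sin(θ/2), cos(θ/2)]]; θ = 5π/6, cos(θ/2) ≈ 0.258819, sin(θ/2) ≈ 0.965926.
With a = amp(|10⟩) = (-0.7212 + 0.1191i) and b = amp(|11⟩) = (-0.5029 - 0.2482i):
new amp(|10⟩) = (0.258819)·a + (-0.965926i)·b = (-0.4264 + 0.5166i)
new amp(|11⟩) = (-0.965926i)·a + (0.258819)·b = (-0.01512 + 0.6324i)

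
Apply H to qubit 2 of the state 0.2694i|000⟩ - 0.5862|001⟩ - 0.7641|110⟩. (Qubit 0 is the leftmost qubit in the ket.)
(-0.4145 + 0.1905i)|000⟩ + (0.4145 + 0.1905i)|001⟩ - 0.5403|110⟩ - 0.5403|111⟩

H on qubit 2 mixes each pair of kets that differ only in qubit 2: amplitudes (a, b) of (|…0…⟩, |…1…⟩) become ((a + b)/√2, (a − b)/√2). Kets absent from the input have amplitude 0.
(|000⟩, |001⟩): (a, b) = (0.2694i, -0.5862) → ((-0.4145 + 0.1905i), (0.4145 + 0.1905i))
(|110⟩, |111⟩): (a, b) = (-0.7641, 0) → (-0.5403, -0.5403)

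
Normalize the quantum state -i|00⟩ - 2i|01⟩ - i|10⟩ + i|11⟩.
-(1/√7)i|00⟩ - 0.7559i|01⟩ - (1/√7)i|10⟩ + (1/√7)i|11⟩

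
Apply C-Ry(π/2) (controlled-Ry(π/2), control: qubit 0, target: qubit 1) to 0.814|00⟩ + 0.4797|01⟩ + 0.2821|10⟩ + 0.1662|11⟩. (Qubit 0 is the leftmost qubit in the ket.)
0.814|00⟩ + 0.4797|01⟩ + 0.08195|10⟩ + 0.317|11⟩

C-Ry(π/2) leaves the control-|0⟩ kets |00⟩, |01⟩ unchanged and applies Ry(π/2) to qubit 1 on the control-|1⟩ pair (|10⟩, |11⟩).
Ry(π/2) = [[cos(θ/2), −sin(θ/2)], [sin(θ/2), cos(θ/2)]]; θ = π/2, cos(θ/2) ≈ 0.707107, sin(θ/2) ≈ 0.707107.
With a = amp(|10⟩) = 0.2821 and b = amp(|11⟩) = 0.1662:
new amp(|10⟩) = (0.707107)·a + (-0.707107)·b = 0.08195
new amp(|11⟩) = (0.707107)·a + (0.707107)·b = 0.317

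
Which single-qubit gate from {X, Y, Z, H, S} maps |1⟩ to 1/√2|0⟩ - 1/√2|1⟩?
H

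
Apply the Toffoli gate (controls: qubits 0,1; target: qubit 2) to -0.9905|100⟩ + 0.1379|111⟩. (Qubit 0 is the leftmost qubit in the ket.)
-0.9905|100⟩ + 0.1379|110⟩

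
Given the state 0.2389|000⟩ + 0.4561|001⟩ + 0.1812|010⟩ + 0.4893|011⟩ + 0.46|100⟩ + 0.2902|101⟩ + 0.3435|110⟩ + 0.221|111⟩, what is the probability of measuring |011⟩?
0.2394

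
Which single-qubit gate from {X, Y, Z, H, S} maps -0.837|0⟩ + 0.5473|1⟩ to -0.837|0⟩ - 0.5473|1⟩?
Z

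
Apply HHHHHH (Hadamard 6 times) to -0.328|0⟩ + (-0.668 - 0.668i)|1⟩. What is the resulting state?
-0.328|0⟩ + (-0.668 - 0.668i)|1⟩

H² = I, so an even number of Hadamards cancels: H^6 = I and the state is unchanged.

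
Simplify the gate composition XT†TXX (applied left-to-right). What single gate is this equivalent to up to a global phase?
X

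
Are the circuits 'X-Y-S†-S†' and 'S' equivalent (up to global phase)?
No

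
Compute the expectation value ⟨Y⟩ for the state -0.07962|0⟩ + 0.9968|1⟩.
0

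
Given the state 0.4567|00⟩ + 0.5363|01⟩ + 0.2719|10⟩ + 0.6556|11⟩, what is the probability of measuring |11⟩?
0.4298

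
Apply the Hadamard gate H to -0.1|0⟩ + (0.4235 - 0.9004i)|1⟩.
(0.2287 - 0.6367i)|0⟩ + (-0.3702 + 0.6367i)|1⟩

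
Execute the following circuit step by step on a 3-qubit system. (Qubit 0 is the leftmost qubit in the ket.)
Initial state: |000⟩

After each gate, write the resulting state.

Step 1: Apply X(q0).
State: |100⟩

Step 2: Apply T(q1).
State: |100⟩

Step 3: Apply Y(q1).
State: i|110⟩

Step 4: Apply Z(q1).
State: -i|110⟩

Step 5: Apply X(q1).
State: -i|100⟩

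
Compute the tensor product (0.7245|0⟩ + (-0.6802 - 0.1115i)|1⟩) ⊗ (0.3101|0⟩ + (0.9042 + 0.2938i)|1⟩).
0.2247|00⟩ + (0.6551 + 0.2129i)|01⟩ + (-0.2109 - 0.03458i)|10⟩ + (-0.5823 - 0.3007i)|11⟩

amp(|b₁b₂…⟩) = product of the factor amplitudes for bits b₁, b₂, …; only kets whose every factor amplitude is nonzero survive.
|00⟩: (0.7245)(0.3101) = 0.2247
|01⟩: (0.7245)(0.9042 + 0.2938i) = (0.6551 + 0.2129i)
|10⟩: (-0.6802 - 0.1115i)(0.3101) = (-0.2109 - 0.03458i)
|11⟩: (-0.6802 - 0.1115i)(0.9042 + 0.2938i) = (-0.5823 - 0.3007i)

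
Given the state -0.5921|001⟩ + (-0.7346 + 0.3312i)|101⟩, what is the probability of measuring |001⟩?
0.3506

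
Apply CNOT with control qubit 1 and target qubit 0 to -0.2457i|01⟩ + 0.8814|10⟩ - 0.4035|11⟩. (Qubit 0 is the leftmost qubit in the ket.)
-0.4035|01⟩ + 0.8814|10⟩ - 0.2457i|11⟩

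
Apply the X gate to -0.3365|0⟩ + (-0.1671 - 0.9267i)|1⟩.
(-0.1671 - 0.9267i)|0⟩ - 0.3365|1⟩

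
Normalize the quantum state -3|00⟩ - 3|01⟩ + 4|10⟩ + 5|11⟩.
-0.3906|00⟩ - 0.3906|01⟩ + 0.5208|10⟩ + 0.6509|11⟩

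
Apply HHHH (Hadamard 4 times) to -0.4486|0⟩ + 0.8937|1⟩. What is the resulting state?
-0.4486|0⟩ + 0.8937|1⟩

H² = I, so an even number of Hadamards cancels: H^4 = I and the state is unchanged.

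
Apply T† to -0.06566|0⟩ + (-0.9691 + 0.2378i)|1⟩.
-0.06566|0⟩ + (-0.5171 + 0.8534i)|1⟩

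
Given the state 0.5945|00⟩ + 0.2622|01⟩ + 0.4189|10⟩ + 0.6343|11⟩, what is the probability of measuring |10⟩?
0.1755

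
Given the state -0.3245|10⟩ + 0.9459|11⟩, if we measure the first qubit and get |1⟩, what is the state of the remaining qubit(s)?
-0.3245|0⟩ + 0.9459|1⟩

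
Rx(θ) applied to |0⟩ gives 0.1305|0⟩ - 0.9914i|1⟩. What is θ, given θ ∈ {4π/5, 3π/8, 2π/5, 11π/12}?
11π/12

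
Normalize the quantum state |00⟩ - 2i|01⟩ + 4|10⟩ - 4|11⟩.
0.1644|00⟩ - 0.3288i|01⟩ + 0.6576|10⟩ - 0.6576|11⟩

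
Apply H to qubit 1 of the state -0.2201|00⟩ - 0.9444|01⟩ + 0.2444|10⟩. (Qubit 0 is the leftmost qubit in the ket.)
-0.8234|00⟩ + 0.5122|01⟩ + 0.1728|10⟩ + 0.1728|11⟩

H on qubit 1 mixes each pair of kets that differ only in qubit 1: amplitudes (a, b) of (|…0…⟩, |…1…⟩) become ((a + b)/√2, (a − b)/√2). Kets absent from the input have amplitude 0.
(|00⟩, |01⟩): (a, b) = (-0.2201, -0.9444) → (-0.8234, 0.5122)
(|10⟩, |11⟩): (a, b) = (0.2444, 0) → (0.1728, 0.1728)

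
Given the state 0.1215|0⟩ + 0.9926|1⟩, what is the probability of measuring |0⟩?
0.01476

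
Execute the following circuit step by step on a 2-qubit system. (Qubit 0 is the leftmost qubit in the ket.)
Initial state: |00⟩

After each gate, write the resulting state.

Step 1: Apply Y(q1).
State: i|01⟩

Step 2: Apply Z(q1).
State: -i|01⟩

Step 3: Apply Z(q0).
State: -i|01⟩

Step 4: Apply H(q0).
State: -(1/√2)i|01⟩ - (1/√2)i|11⟩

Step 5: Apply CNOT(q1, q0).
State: -(1/√2)i|01⟩ - (1/√2)i|11⟩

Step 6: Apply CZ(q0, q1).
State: -(1/√2)i|01⟩ + (1/√2)i|11⟩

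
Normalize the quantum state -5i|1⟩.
-i|1⟩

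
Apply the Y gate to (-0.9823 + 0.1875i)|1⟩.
(0.1875 + 0.9823i)|0⟩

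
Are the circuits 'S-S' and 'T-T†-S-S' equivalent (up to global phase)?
Yes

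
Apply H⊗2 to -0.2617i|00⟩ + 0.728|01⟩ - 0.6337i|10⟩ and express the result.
(0.364 - 0.4477i)|00⟩ + (-0.364 - 0.4477i)|01⟩ + (0.364 + 0.186i)|10⟩ + (-0.364 + 0.186i)|11⟩

H⊗2 gives amp(|y⟩) = (1/2) Σ_x (−1)^(x·y) amp(|x⟩), where x·y is the number of positions in which both x and y have a 1.
|00⟩: (-0.2617i + 0.728 - 0.6337i)/2 = (0.364 - 0.4477i)
|01⟩: (-0.2617i - 0.728 - 0.6337i)/2 = (-0.364 - 0.4477i)
|10⟩: (-0.2617i + 0.728 + 0.6337i)/2 = (0.364 + 0.186i)
|11⟩: (-0.2617i - 0.728 + 0.6337i)/2 = (-0.364 + 0.186i)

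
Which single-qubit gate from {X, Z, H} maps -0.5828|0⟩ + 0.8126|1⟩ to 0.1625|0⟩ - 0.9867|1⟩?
H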